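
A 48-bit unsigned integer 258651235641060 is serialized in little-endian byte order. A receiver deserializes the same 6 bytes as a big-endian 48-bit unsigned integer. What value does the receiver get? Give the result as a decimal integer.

258651235641060 in 48-bit hexadecimal is 0xEB3DEF0566E4.
Stored little-endian, the bytes at ascending addresses are E4 66 05 EF 3D EB.
Read back as big-endian, the last byte is least significant, giving 0xE46605EF3DEB.
0xE46605EF3DEB = 251126837362155.

251126837362155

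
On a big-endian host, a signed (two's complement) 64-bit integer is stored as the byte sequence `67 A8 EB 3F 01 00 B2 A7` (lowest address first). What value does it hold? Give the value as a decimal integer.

7469478637826257575

Big-endian: lowest address holds the most-significant byte.
The bytes are already most-significant first: 0x67A8EB3F0100B2A7.
0x67A8EB3F0100B2A7 = 7469478637826257575.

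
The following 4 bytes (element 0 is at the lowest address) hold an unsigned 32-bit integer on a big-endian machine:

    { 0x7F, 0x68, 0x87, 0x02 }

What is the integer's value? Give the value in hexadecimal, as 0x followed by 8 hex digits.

Big-endian: lowest address holds the most-significant byte.
The bytes are already most-significant first: 0x7F688702.

0x7F688702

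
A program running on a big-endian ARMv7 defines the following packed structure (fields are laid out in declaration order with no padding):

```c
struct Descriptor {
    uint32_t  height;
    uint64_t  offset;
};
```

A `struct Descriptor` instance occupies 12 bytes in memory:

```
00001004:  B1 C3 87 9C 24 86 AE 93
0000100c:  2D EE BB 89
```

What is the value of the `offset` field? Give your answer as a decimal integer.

`offset` follows `height` (4 bytes), so it starts at byte offset 4 and occupies 8 bytes.
Bytes at offsets 4..11: 24 86 AE 93 2D EE BB 89.
Big-endian: lowest address holds the most-significant byte.
The bytes are already most-significant first: 0x2486AE932DEEBB89.
0x2486AE932DEEBB89 = 2631982979398679433.

2631982979398679433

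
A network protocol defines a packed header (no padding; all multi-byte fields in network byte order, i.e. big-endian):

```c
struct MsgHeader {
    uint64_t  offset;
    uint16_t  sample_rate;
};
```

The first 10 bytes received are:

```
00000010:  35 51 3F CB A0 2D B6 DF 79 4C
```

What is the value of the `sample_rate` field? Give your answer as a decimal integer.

31052

`sample_rate` follows `offset` (8 bytes), so it starts at byte offset 8 and occupies 2 bytes.
Bytes at offsets 8..9: 79 4C.
Big-endian stores the most-significant byte at the lowest address.
The bytes are already most-significant first: 0x794C.
0x794C = 31052.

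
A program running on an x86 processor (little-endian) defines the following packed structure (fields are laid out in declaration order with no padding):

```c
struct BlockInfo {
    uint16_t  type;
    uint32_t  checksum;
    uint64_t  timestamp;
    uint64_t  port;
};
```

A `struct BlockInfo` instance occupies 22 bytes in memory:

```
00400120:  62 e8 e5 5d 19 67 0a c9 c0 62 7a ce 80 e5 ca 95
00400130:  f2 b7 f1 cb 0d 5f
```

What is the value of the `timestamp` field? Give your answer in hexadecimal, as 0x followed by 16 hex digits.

0xE580CE7A62C0C90A

`timestamp` follows `type` (2 B), `checksum` (4 B), so it starts at offset 2 + 4 = 6 and occupies 8 bytes.
Bytes at offsets 6..13: 0A C9 C0 62 7A CE 80 E5.
Little-endian: lowest address holds the least-significant byte.
Reassemble most-significant byte first: E5 80 CE 7A 62 C0 C9 0A → 0xE580CE7A62C0C90A.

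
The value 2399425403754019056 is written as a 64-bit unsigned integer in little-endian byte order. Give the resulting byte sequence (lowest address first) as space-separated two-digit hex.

2399425403754019056 in hexadecimal, padded to 64 bits, is 0x214C78B127CE78F0.
Split into bytes (most-significant first): 21 4C 78 B1 27 CE 78 F0.
Little-endian stores the least-significant byte at the lowest address.
So at ascending addresses the bytes are F0 78 CE 27 B1 78 4C 21.

F0 78 CE 27 B1 78 4C 21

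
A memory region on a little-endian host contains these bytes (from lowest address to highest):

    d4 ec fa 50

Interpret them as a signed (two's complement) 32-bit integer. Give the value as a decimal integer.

Little-endian stores the least-significant byte at the lowest address.
Reassemble most-significant byte first: 50 FA EC D4 → 0x50FAECD4.
0x50FAECD4 = 1358621908.

1358621908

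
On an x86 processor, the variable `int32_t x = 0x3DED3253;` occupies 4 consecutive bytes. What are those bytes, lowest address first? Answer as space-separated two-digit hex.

53 32 ED 3D

Split into bytes (most-significant first): 3D ED 32 53.
Little-endian stores the least-significant byte at the lowest address.
So at ascending addresses the bytes are 53 32 ED 3D.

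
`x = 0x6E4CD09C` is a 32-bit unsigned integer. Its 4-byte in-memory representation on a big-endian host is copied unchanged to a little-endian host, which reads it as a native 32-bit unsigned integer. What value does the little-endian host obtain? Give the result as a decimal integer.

2630896750

Stored big-endian, the bytes at ascending addresses are 6E 4C D0 9C.
Read back as little-endian, the first byte is least significant, giving 0x9CD04C6E.
0x9CD04C6E = 2630896750.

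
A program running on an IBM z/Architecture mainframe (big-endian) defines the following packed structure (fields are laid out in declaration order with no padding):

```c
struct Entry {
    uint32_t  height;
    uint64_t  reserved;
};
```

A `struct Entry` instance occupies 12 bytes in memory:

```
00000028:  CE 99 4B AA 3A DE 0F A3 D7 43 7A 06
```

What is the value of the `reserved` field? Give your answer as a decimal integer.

4241845095395195398

`reserved` follows `height` (4 bytes), so it starts at byte offset 4 and occupies 8 bytes.
Bytes at offsets 4..11: 3A DE 0F A3 D7 43 7A 06.
Big-endian stores the most-significant byte at the lowest address.
The bytes are already most-significant first: 0x3ADE0FA3D7437A06.
0x3ADE0FA3D7437A06 = 4241845095395195398.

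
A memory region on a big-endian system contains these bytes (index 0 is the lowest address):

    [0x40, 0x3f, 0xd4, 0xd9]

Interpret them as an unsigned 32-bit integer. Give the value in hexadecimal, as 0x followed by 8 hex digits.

0x403FD4D9

Big-endian: lowest address holds the most-significant byte.
The bytes are already most-significant first: 0x403FD4D9.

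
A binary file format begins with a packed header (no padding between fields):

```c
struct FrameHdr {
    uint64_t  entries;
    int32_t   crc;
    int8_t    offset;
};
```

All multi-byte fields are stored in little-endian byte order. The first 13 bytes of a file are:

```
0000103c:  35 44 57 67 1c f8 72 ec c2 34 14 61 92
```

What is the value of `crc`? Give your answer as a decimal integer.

1628714178

`crc` follows `entries` (8 bytes), so it starts at byte offset 8 and occupies 4 bytes.
Bytes at offsets 8..11: C2 34 14 61.
In little-endian order the low byte comes first in memory.
Reassemble most-significant byte first: 61 14 34 C2 → 0x611434C2.
0x611434C2 = 1628714178.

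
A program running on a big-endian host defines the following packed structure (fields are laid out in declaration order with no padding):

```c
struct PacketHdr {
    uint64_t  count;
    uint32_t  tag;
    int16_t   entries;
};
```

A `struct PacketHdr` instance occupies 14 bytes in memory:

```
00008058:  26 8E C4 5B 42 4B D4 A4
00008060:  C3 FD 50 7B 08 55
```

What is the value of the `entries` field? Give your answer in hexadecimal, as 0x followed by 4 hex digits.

`entries` follows `count` (8 B), `tag` (4 B), so it starts at offset 8 + 4 = 12 and occupies 2 bytes.
Bytes at offsets 12..13: 08 55.
In big-endian order the high byte comes first in memory.
The bytes are already most-significant first: 0x0855.

0x0855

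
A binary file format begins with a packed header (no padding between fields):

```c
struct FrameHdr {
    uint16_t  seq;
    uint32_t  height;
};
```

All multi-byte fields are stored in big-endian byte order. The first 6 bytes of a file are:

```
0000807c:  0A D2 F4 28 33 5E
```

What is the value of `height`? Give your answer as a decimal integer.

4096275294

`height` follows `seq` (2 bytes), so it starts at byte offset 2 and occupies 4 bytes.
Bytes at offsets 2..5: F4 28 33 5E.
In big-endian order the high byte comes first in memory.
The bytes are already most-significant first: 0xF428335E.
0xF428335E = 4096275294.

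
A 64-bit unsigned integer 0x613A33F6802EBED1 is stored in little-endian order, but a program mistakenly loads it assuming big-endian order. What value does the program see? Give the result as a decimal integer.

15113568530923207265

Stored little-endian, the bytes at ascending addresses are D1 BE 2E 80 F6 33 3A 61.
Read back as big-endian, the last byte is least significant, giving 0xD1BE2E80F6333A61.
0xD1BE2E80F6333A61 = 15113568530923207265.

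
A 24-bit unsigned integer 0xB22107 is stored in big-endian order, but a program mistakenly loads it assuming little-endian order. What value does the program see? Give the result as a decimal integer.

Stored big-endian, the bytes at ascending addresses are B2 21 07.
Read back as little-endian, the first byte is least significant, giving 0x0721B2.
0x0721B2 = 467378.

467378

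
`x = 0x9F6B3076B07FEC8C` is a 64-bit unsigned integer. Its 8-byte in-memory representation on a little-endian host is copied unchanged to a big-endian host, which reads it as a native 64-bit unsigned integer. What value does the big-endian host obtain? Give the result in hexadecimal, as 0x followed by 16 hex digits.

0x8CEC7FB076306B9F

Stored little-endian, the bytes at ascending addresses are 8C EC 7F B0 76 30 6B 9F.
Read back as big-endian, the last byte is least significant, giving 0x8CEC7FB076306B9F.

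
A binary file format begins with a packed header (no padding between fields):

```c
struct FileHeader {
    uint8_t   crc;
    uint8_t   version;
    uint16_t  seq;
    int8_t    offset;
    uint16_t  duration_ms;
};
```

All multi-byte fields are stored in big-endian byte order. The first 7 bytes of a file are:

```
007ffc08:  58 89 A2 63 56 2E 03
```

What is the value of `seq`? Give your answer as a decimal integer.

`seq` follows `crc` (1 B), `version` (1 B), so it starts at offset 1 + 1 = 2 and occupies 2 bytes.
Bytes at offsets 2..3: A2 63.
Big-endian stores the most-significant byte at the lowest address.
The bytes are already most-significant first: 0xA263.
0xA263 = 41571.

41571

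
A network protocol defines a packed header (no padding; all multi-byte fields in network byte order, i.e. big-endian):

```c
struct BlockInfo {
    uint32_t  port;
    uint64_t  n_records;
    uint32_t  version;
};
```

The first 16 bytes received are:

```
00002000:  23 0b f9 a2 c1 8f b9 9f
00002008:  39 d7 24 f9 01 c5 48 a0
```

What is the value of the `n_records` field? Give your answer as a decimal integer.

`n_records` follows `port` (4 bytes), so it starts at byte offset 4 and occupies 8 bytes.
Bytes at offsets 4..11: C1 8F B9 9F 39 D7 24 F9.
Big-endian stores the most-significant byte at the lowest address.
The bytes are already most-significant first: 0xC18FB99F39D724F9.
0xC18FB99F39D724F9 = 13947570664511055097.

13947570664511055097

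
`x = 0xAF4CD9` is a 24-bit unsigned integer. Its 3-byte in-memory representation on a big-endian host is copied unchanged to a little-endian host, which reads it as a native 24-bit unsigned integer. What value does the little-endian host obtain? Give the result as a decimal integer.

Stored big-endian, the bytes at ascending addresses are AF 4C D9.
Read back as little-endian, the first byte is least significant, giving 0xD94CAF.
0xD94CAF = 14240943.

14240943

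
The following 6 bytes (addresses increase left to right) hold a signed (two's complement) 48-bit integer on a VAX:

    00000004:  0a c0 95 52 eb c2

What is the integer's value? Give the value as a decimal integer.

In little-endian order the low byte comes first in memory.
Reassemble most-significant byte first: C2 EB 52 95 C0 0A → 0xC2EB5295C00A.
Top bit is set, so as a signed 48-bit value this is 0xC2EB5295C00A − 2^48 = -67159018061814.

-67159018061814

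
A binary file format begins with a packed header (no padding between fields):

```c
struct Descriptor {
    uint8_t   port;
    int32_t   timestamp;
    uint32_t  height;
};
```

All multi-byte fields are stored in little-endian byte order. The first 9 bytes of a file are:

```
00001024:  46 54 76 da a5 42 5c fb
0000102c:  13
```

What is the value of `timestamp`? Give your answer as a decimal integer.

`timestamp` follows `port` (1 byte), so it starts at byte offset 1 and occupies 4 bytes.
Bytes at offsets 1..4: 54 76 DA A5.
Little-endian: lowest address holds the least-significant byte.
Reassemble most-significant byte first: A5 DA 76 54 → 0xA5DA7654.
Top bit is set, so as a signed 32-bit value this is 0xA5DA7654 − 2^32 = -1512409516.

-1512409516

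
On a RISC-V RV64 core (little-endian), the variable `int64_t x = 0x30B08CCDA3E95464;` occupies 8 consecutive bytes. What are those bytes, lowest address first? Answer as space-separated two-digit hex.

Split into bytes (most-significant first): 30 B0 8C CD A3 E9 54 64.
In little-endian order the low byte comes first in memory.
So at ascending addresses the bytes are 64 54 E9 A3 CD 8C B0 30.

64 54 E9 A3 CD 8C B0 30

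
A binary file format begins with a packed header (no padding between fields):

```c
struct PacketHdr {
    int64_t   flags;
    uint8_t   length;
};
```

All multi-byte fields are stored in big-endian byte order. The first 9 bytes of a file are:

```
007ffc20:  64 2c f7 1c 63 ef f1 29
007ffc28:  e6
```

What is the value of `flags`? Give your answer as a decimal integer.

`flags` is the first field, at byte offset 0, occupying 8 bytes.
Bytes at offsets 0..7: 64 2C F7 1C 63 EF F1 29.
Big-endian: lowest address holds the most-significant byte.
The bytes are already most-significant first: 0x642CF71C63EFF129.
0x642CF71C63EFF129 = 7218416004075876649.

7218416004075876649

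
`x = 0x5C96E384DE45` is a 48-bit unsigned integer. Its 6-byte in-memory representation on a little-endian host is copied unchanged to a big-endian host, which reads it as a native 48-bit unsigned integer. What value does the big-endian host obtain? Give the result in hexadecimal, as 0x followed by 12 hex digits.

Stored little-endian, the bytes at ascending addresses are 45 DE 84 E3 96 5C.
Read back as big-endian, the last byte is least significant, giving 0x45DE84E3965C.

0x45DE84E3965C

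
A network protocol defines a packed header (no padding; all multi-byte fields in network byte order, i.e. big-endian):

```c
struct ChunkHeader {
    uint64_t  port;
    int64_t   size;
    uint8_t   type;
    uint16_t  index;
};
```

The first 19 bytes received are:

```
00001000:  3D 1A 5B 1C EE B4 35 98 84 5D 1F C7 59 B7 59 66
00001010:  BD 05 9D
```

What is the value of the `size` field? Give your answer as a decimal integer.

-8908929546804831898

`size` follows `port` (8 bytes), so it starts at byte offset 8 and occupies 8 bytes.
Bytes at offsets 8..15: 84 5D 1F C7 59 B7 59 66.
In big-endian order the high byte comes first in memory.
The bytes are already most-significant first: 0x845D1FC759B75966.
Top bit is set, so as a signed 64-bit value this is 0x845D1FC759B75966 − 2^64 = -8908929546804831898.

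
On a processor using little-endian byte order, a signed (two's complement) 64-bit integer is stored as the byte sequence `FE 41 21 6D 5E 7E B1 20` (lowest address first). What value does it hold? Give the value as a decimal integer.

Little-endian stores the least-significant byte at the lowest address.
Reassemble most-significant byte first: 20 B1 7E 5E 6D 21 41 FE → 0x20B17E5E6D2141FE.
0x20B17E5E6D2141FE = 2355803024114401790.

2355803024114401790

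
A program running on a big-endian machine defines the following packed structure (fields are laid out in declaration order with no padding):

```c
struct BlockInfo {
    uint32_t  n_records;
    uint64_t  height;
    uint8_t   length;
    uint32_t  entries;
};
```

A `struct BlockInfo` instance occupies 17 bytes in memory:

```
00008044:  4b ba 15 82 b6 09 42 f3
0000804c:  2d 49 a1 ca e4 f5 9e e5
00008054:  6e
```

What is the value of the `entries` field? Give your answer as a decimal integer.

`entries` follows `n_records` (4 B), `height` (8 B), `length` (1 B), so it starts at offset 4 + 8 + 1 = 13 and occupies 4 bytes.
Bytes at offsets 13..16: F5 9E E5 6E.
Big-endian stores the most-significant byte at the lowest address.
The bytes are already most-significant first: 0xF59EE56E.
0xF59EE56E = 4120831342.

4120831342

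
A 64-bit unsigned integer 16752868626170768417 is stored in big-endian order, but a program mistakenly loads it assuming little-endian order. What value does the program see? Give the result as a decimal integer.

2444523617349107432

16752868626170768417 in 64-bit hexadecimal is 0xE87E254147B1EC21.
Stored big-endian, the bytes at ascending addresses are E8 7E 25 41 47 B1 EC 21.
Read back as little-endian, the first byte is least significant, giving 0x21ECB14741257EE8.
0x21ECB14741257EE8 = 2444523617349107432.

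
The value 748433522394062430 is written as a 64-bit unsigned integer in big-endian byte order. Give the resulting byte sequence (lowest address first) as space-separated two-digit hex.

748433522394062430 in hexadecimal, padded to 64 bits, is 0x0A62F852C04ADE5E.
Split into bytes (most-significant first): 0A 62 F8 52 C0 4A DE 5E.
Big-endian stores the most-significant byte at the lowest address.
So the memory order matches the most-significant-first order: 0A 62 F8 52 C0 4A DE 5E.

0A 62 F8 52 C0 4A DE 5E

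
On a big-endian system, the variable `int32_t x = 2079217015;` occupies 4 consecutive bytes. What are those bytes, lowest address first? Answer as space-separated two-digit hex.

2079217015 in hexadecimal, padded to 32 bits, is 0x7BEE5577.
Split into bytes (most-significant first): 7B EE 55 77.
Big-endian: lowest address holds the most-significant byte.
So the memory order matches the most-significant-first order: 7B EE 55 77.

7B EE 55 77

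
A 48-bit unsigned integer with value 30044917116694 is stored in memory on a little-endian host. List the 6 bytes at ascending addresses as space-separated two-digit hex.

16 AF 9C 60 53 1B

30044917116694 in hexadecimal, padded to 48 bits, is 0x1B53609CAF16.
Split into bytes (most-significant first): 1B 53 60 9C AF 16.
In little-endian order the low byte comes first in memory.
So at ascending addresses the bytes are 16 AF 9C 60 53 1B.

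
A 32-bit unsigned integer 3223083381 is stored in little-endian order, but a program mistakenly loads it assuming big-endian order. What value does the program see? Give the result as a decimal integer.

1968774336

3223083381 in 32-bit hexadecimal is 0xC01C5975.
Stored little-endian, the bytes at ascending addresses are 75 59 1C C0.
Read back as big-endian, the last byte is least significant, giving 0x75591CC0.
0x75591CC0 = 1968774336.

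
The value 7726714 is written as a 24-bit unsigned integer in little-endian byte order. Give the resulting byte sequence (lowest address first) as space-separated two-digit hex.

7A E6 75

7726714 in hexadecimal, padded to 24 bits, is 0x75E67A.
Split into bytes (most-significant first): 75 E6 7A.
Little-endian: lowest address holds the least-significant byte.
So at ascending addresses the bytes are 7A E6 75.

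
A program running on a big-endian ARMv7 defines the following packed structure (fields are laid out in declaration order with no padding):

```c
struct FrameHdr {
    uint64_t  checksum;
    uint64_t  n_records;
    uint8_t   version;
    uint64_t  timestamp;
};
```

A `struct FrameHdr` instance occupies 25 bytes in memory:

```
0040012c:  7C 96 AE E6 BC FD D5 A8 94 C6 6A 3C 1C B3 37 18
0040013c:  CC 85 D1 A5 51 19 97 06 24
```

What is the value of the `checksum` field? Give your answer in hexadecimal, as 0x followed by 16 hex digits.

0x7C96AEE6BCFDD5A8

`checksum` is the first field, at byte offset 0, occupying 8 bytes.
Bytes at offsets 0..7: 7C 96 AE E6 BC FD D5 A8.
In big-endian order the high byte comes first in memory.
The bytes are already most-significant first: 0x7C96AEE6BCFDD5A8.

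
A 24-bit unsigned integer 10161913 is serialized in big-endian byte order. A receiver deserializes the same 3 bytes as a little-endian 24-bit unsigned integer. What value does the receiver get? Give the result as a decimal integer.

16322203

10161913 in 24-bit hexadecimal is 0x9B0EF9.
Stored big-endian, the bytes at ascending addresses are 9B 0E F9.
Read back as little-endian, the first byte is least significant, giving 0xF90E9B.
0xF90E9B = 16322203.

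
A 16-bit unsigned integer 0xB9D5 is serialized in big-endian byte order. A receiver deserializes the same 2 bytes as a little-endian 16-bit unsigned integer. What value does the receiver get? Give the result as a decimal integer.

54713

Stored big-endian, the bytes at ascending addresses are B9 D5.
Read back as little-endian, the first byte is least significant, giving 0xD5B9.
0xD5B9 = 54713.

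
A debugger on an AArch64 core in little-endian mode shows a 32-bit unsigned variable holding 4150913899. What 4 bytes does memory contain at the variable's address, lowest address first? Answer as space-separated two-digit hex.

6B EB 69 F7

4150913899 in hexadecimal, padded to 32 bits, is 0xF769EB6B.
Split into bytes (most-significant first): F7 69 EB 6B.
Little-endian: lowest address holds the least-significant byte.
So at ascending addresses the bytes are 6B EB 69 F7.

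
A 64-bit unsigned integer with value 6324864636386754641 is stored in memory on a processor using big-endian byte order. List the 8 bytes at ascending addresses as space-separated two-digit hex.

57 C6 6E E0 50 43 40 51

6324864636386754641 in hexadecimal, padded to 64 bits, is 0x57C66EE050434051.
Split into bytes (most-significant first): 57 C6 6E E0 50 43 40 51.
Big-endian stores the most-significant byte at the lowest address.
So the memory order matches the most-significant-first order: 57 C6 6E E0 50 43 40 51.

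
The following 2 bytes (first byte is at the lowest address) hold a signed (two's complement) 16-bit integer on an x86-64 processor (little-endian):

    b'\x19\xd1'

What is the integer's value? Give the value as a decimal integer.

-12007

Little-endian stores the least-significant byte at the lowest address.
Reassemble most-significant byte first: D1 19 → 0xD119.
Top bit is set, so as a signed 16-bit value this is 0xD119 − 2^16 = -12007.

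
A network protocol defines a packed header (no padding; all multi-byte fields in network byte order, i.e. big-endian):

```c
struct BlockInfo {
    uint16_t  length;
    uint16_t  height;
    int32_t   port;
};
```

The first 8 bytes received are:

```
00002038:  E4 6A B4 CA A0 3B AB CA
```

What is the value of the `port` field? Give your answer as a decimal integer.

-1606702134

`port` follows `length` (2 B), `height` (2 B), so it starts at offset 2 + 2 = 4 and occupies 4 bytes.
Bytes at offsets 4..7: A0 3B AB CA.
Big-endian stores the most-significant byte at the lowest address.
The bytes are already most-significant first: 0xA03BABCA.
Top bit is set, so as a signed 32-bit value this is 0xA03BABCA − 2^32 = -1606702134.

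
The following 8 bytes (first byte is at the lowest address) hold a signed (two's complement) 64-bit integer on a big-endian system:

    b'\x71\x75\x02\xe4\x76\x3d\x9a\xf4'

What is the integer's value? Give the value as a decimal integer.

8175443878820551412

Big-endian stores the most-significant byte at the lowest address.
The bytes are already most-significant first: 0x717502E4763D9AF4.
0x717502E4763D9AF4 = 8175443878820551412.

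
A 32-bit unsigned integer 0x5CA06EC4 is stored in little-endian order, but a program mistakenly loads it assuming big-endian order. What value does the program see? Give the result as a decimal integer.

3295584348

Stored little-endian, the bytes at ascending addresses are C4 6E A0 5C.
Read back as big-endian, the last byte is least significant, giving 0xC46EA05C.
0xC46EA05C = 3295584348.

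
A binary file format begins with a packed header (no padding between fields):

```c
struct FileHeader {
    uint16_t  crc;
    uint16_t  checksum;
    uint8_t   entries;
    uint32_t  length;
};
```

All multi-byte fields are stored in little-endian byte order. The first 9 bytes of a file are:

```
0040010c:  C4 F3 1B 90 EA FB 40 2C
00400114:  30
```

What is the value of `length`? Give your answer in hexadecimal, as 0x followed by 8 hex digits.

0x302C40FB

`length` follows `crc` (2 B), `checksum` (2 B), `entries` (1 B), so it starts at offset 2 + 2 + 1 = 5 and occupies 4 bytes.
Bytes at offsets 5..8: FB 40 2C 30.
In little-endian order the low byte comes first in memory.
Reassemble most-significant byte first: 30 2C 40 FB → 0x302C40FB.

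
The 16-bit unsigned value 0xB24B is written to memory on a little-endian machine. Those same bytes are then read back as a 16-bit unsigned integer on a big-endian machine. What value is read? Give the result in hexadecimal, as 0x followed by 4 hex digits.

0x4BB2

Stored little-endian, the bytes at ascending addresses are 4B B2.
Read back as big-endian, the last byte is least significant, giving 0x4BB2.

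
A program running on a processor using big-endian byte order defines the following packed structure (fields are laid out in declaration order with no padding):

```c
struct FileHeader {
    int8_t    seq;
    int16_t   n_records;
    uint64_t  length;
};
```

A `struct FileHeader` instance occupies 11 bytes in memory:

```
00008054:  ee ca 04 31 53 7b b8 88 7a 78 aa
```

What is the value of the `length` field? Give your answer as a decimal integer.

3554320563419379882

`length` follows `seq` (1 B), `n_records` (2 B), so it starts at offset 1 + 2 = 3 and occupies 8 bytes.
Bytes at offsets 3..10: 31 53 7B B8 88 7A 78 AA.
Big-endian stores the most-significant byte at the lowest address.
The bytes are already most-significant first: 0x31537BB8887A78AA.
0x31537BB8887A78AA = 3554320563419379882.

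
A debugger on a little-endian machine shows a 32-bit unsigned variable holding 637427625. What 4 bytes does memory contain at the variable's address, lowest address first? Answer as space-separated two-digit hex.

637427625 in hexadecimal, padded to 32 bits, is 0x25FE5FA9.
Split into bytes (most-significant first): 25 FE 5F A9.
Little-endian: lowest address holds the least-significant byte.
So at ascending addresses the bytes are A9 5F FE 25.

A9 5F FE 25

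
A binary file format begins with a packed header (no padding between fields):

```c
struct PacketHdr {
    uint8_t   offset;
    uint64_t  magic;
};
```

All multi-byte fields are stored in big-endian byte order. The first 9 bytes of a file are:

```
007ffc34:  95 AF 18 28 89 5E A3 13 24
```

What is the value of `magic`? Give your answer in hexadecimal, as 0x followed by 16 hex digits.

0xAF1828895EA31324

`magic` follows `offset` (1 byte), so it starts at byte offset 1 and occupies 8 bytes.
Bytes at offsets 1..8: AF 18 28 89 5E A3 13 24.
In big-endian order the high byte comes first in memory.
The bytes are already most-significant first: 0xAF1828895EA31324.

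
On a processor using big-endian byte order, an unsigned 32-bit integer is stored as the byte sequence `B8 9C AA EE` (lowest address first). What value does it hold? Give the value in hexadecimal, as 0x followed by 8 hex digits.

0xB89CAAEE

Big-endian stores the most-significant byte at the lowest address.
The bytes are already most-significant first: 0xB89CAAEE.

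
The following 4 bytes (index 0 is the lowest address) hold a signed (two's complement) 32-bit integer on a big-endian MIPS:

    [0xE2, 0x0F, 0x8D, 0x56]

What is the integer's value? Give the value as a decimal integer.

-502297258

Big-endian: lowest address holds the most-significant byte.
The bytes are already most-significant first: 0xE20F8D56.
Top bit is set, so as a signed 32-bit value this is 0xE20F8D56 − 2^32 = -502297258.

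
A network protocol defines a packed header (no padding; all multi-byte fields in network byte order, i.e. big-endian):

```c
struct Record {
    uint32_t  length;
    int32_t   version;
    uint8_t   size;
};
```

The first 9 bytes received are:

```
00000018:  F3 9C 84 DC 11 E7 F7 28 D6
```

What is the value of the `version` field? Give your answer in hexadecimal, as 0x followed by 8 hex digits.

`version` follows `length` (4 bytes), so it starts at byte offset 4 and occupies 4 bytes.
Bytes at offsets 4..7: 11 E7 F7 28.
Big-endian stores the most-significant byte at the lowest address.
The bytes are already most-significant first: 0x11E7F728.

0x11E7F728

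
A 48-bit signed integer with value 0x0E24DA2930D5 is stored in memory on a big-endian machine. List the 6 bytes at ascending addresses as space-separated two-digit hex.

0E 24 DA 29 30 D5

Split into bytes (most-significant first): 0E 24 DA 29 30 D5.
Big-endian stores the most-significant byte at the lowest address.
So the memory order matches the most-significant-first order: 0E 24 DA 29 30 D5.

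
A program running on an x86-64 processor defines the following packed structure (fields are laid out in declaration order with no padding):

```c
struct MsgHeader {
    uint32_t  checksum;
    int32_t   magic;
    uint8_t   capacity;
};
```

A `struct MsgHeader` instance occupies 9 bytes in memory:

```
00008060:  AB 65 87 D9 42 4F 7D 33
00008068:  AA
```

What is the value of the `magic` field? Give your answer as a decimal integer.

863850306

`magic` follows `checksum` (4 bytes), so it starts at byte offset 4 and occupies 4 bytes.
Bytes at offsets 4..7: 42 4F 7D 33.
Little-endian stores the least-significant byte at the lowest address.
Reassemble most-significant byte first: 33 7D 4F 42 → 0x337D4F42.
0x337D4F42 = 863850306.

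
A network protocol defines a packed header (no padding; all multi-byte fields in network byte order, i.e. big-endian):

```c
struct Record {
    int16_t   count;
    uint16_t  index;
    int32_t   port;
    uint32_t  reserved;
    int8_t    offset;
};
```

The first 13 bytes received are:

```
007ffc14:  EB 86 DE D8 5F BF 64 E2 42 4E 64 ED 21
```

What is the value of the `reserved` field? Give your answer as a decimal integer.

`reserved` follows `count` (2 B), `index` (2 B), `port` (4 B), so it starts at offset 2 + 2 + 4 = 8 and occupies 4 bytes.
Bytes at offsets 8..11: 42 4E 64 ED.
Big-endian stores the most-significant byte at the lowest address.
The bytes are already most-significant first: 0x424E64ED.
0x424E64ED = 1112433901.

1112433901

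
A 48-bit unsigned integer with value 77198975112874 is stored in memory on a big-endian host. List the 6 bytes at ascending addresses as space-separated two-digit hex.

46 36 49 7D 16 AA

77198975112874 in hexadecimal, padded to 48 bits, is 0x4636497D16AA.
Split into bytes (most-significant first): 46 36 49 7D 16 AA.
Big-endian: lowest address holds the most-significant byte.
So the memory order matches the most-significant-first order: 46 36 49 7D 16 AA.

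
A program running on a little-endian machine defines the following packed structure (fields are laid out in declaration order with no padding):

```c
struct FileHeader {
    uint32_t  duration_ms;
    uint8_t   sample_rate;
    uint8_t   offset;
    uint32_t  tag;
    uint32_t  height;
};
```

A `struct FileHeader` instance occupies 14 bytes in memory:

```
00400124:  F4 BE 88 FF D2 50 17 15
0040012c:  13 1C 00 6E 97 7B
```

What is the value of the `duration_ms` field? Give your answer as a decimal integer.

`duration_ms` is the first field, at byte offset 0, occupying 4 bytes.
Bytes at offsets 0..3: F4 BE 88 FF.
Little-endian: lowest address holds the least-significant byte.
Reassemble most-significant byte first: FF 88 BE F4 → 0xFF88BEF4.
0xFF88BEF4 = 4287151860.

4287151860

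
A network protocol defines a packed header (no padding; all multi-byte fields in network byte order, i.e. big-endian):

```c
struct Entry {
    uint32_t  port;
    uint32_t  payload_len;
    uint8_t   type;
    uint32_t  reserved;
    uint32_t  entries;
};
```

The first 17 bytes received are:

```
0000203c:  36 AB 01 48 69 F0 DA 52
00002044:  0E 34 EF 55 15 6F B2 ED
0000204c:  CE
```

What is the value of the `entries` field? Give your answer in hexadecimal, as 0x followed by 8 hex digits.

`entries` follows `port` (4 B), `payload_len` (4 B), `type` (1 B), `reserved` (4 B), so it starts at offset 4 + 4 + 1 + 4 = 13 and occupies 4 bytes.
Bytes at offsets 13..16: 6F B2 ED CE.
In big-endian order the high byte comes first in memory.
The bytes are already most-significant first: 0x6FB2EDCE.

0x6FB2EDCE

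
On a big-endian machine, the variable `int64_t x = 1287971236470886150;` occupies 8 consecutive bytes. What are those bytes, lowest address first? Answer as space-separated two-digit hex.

1287971236470886150 in hexadecimal, padded to 64 bits, is 0x11DFCB03FEC48F06.
Split into bytes (most-significant first): 11 DF CB 03 FE C4 8F 06.
Big-endian: lowest address holds the most-significant byte.
So the memory order matches the most-significant-first order: 11 DF CB 03 FE C4 8F 06.

11 DF CB 03 FE C4 8F 06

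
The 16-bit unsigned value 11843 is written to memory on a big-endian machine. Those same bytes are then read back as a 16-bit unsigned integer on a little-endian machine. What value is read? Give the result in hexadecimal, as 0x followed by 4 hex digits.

11843 in 16-bit hexadecimal is 0x2E43.
Stored big-endian, the bytes at ascending addresses are 2E 43.
Read back as little-endian, the first byte is least significant, giving 0x432E.

0x432E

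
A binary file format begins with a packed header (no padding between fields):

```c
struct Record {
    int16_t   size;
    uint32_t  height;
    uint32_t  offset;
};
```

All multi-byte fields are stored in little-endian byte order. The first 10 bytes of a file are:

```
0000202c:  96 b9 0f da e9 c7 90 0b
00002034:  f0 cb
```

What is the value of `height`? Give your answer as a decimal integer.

3353991695

`height` follows `size` (2 bytes), so it starts at byte offset 2 and occupies 4 bytes.
Bytes at offsets 2..5: 0F DA E9 C7.
Little-endian: lowest address holds the least-significant byte.
Reassemble most-significant byte first: C7 E9 DA 0F → 0xC7E9DA0F.
0xC7E9DA0F = 3353991695.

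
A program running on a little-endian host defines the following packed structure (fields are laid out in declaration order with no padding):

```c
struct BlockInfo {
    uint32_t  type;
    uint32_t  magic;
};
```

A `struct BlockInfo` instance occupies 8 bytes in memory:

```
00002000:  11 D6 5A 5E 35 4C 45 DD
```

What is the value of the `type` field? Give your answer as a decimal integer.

1583011345

`type` is the first field, at byte offset 0, occupying 4 bytes.
Bytes at offsets 0..3: 11 D6 5A 5E.
Little-endian: lowest address holds the least-significant byte.
Reassemble most-significant byte first: 5E 5A D6 11 → 0x5E5AD611.
0x5E5AD611 = 1583011345.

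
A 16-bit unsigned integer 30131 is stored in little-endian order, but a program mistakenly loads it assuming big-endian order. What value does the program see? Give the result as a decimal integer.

45941

30131 in 16-bit hexadecimal is 0x75B3.
Stored little-endian, the bytes at ascending addresses are B3 75.
Read back as big-endian, the last byte is least significant, giving 0xB375.
0xB375 = 45941.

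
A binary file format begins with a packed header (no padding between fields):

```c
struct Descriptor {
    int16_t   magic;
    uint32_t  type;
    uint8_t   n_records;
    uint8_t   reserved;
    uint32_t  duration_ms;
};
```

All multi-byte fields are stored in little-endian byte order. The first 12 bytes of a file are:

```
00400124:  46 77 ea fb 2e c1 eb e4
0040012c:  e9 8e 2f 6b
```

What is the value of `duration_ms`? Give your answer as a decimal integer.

1798278889

`duration_ms` follows `magic` (2 B), `type` (4 B), `n_records` (1 B), `reserved` (1 B), so it starts at offset 2 + 4 + 1 + 1 = 8 and occupies 4 bytes.
Bytes at offsets 8..11: E9 8E 2F 6B.
Little-endian stores the least-significant byte at the lowest address.
Reassemble most-significant byte first: 6B 2F 8E E9 → 0x6B2F8EE9.
0x6B2F8EE9 = 1798278889.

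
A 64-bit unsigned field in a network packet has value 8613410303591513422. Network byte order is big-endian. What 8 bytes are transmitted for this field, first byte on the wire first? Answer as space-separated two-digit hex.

77 88 FB 09 0A 42 FD 4E

8613410303591513422 in hexadecimal, padded to 64 bits, is 0x7788FB090A42FD4E.
Split into bytes (most-significant first): 77 88 FB 09 0A 42 FD 4E.
Big-endian: lowest address holds the most-significant byte.
So the memory order matches the most-significant-first order: 77 88 FB 09 0A 42 FD 4E.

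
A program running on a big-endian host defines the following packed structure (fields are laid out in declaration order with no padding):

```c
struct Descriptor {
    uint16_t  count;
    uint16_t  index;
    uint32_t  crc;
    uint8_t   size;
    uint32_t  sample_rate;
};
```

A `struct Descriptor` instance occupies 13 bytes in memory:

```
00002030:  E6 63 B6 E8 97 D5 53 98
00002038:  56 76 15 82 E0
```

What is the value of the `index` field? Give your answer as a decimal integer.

46824

`index` follows `count` (2 bytes), so it starts at byte offset 2 and occupies 2 bytes.
Bytes at offsets 2..3: B6 E8.
Big-endian: lowest address holds the most-significant byte.
The bytes are already most-significant first: 0xB6E8.
0xB6E8 = 46824.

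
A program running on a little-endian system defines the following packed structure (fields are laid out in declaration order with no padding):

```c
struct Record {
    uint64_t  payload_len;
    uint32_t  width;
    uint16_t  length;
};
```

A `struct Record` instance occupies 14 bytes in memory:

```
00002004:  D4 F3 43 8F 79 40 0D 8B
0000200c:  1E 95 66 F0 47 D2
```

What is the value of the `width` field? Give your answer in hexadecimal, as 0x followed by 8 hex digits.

0xF066951E

`width` follows `payload_len` (8 bytes), so it starts at byte offset 8 and occupies 4 bytes.
Bytes at offsets 8..11: 1E 95 66 F0.
Little-endian: lowest address holds the least-significant byte.
Reassemble most-significant byte first: F0 66 95 1E → 0xF066951E.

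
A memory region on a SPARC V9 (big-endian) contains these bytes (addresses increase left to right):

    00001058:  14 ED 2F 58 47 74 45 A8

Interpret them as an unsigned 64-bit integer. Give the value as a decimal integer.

1507913506441414056

Big-endian stores the most-significant byte at the lowest address.
The bytes are already most-significant first: 0x14ED2F58477445A8.
0x14ED2F58477445A8 = 1507913506441414056.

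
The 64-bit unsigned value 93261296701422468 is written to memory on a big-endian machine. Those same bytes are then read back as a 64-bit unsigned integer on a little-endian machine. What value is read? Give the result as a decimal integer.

93261296701422468 in 64-bit hexadecimal is 0x014B54A7BD2E3B84.
Stored big-endian, the bytes at ascending addresses are 01 4B 54 A7 BD 2E 3B 84.
Read back as little-endian, the first byte is least significant, giving 0x843B2EBDA7544B01.
0x843B2EBDA7544B01 = 9528260828723432193.

9528260828723432193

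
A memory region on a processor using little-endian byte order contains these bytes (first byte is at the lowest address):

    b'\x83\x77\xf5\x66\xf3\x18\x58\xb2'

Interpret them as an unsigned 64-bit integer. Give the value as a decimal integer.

12851048970385192835

In little-endian order the low byte comes first in memory.
Reassemble most-significant byte first: B2 58 18 F3 66 F5 77 83 → 0xB25818F366F57783.
0xB25818F366F57783 = 12851048970385192835.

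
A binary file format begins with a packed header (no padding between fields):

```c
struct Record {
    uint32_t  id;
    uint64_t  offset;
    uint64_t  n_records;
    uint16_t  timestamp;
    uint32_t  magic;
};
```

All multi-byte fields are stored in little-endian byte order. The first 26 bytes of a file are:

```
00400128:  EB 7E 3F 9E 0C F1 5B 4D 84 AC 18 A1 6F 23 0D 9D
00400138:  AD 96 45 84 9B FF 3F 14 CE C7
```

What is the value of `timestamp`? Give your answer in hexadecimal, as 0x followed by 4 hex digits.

0xFF9B

`timestamp` follows `id` (4 B), `offset` (8 B), `n_records` (8 B), so it starts at offset 4 + 8 + 8 = 20 and occupies 2 bytes.
Bytes at offsets 20..21: 9B FF.
Little-endian: lowest address holds the least-significant byte.
Reassemble most-significant byte first: FF 9B → 0xFF9B.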